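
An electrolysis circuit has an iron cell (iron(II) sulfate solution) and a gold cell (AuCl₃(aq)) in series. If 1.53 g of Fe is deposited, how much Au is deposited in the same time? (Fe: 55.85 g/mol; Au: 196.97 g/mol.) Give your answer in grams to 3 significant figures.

3.60 g

n(Fe) = 1.53 / 55.85 = 0.02739 mol
Fe²⁺ + 2e⁻ → Fe, so n(e⁻) = 2 × 0.02739 = 0.05478 mol
The cells are in series, so the same charge (and hence the same n(e⁻) = 0.05478 mol) passes through both.
Au³⁺ + 3e⁻ → Au, so n(Au) = 0.05478 / 3 = 0.01826 mol
m(Au) = 0.01826 × 196.97 = 3.60 g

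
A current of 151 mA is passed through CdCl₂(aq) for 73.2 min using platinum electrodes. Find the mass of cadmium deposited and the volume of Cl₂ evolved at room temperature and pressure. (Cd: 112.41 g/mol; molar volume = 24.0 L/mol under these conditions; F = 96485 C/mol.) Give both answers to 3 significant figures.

Q = 0.151 × 4392 = 663.2 C; n(e⁻) = 663.2 / 96485 = 0.006874 mol
Cathode: Cd²⁺ + 2e⁻ → Cd → n(Cd) = 0.006874/2 = 0.003437 mol → 0.386 g
Anode: 2Cl⁻ → Cl₂ + 2e⁻ → n(Cl₂) = 0.006874/2 = 0.003437 mol → 0.0825 L

0.386 g Cd; 0.0825 L Cl₂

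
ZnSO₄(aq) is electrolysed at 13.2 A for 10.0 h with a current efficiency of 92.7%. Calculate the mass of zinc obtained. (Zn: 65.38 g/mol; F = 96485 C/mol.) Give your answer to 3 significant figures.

Q = 13.2 × 36000 = 4.752×10^5 C
n(e⁻) = 4.752×10^5 / 96485 = 4.925 mol
Zn²⁺ + 2e⁻ → Zn, so theoretical m(Zn) = 2.463 × 65.38 = 161.0 g
Actual mass = 92.7% × 161.0 = 149 g

149 g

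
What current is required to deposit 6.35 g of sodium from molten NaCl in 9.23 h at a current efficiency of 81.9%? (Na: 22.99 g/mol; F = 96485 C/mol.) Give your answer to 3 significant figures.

n(Na) = 6.35 / 22.99 = 0.2762 mol
Na⁺ + e⁻ → Na, so n(e⁻) = 0.2762 mol
Q = 0.2762 × 96485 / 0.819 = 32540 C
I = Q / t = 32540 / 33228 s = 0.979 A

0.979 A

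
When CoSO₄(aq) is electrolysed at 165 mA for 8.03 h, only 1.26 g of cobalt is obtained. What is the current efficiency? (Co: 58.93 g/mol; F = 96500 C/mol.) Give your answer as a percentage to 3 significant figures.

Q = 0.165 × 28908 = 4770 C
n(e⁻) = 4770 / 96500 = 0.04943 mol
Co²⁺ + 2e⁻ → Co, so theoretical n(Co) = 0.02472 mol → 1.457 g
Efficiency = 1.26 / 1.457 = 0.8648 = 86.5%

86.5%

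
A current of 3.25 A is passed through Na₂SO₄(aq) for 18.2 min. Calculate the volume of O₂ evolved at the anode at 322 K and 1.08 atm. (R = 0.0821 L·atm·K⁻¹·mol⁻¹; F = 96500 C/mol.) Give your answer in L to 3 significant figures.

Q = It = 3.25 × 1092 = 3549 C
n(e⁻) = 3549 / 96500 = 0.03678 mol
2H₂O → O₂ + 4H⁺ + 4e⁻, so n(O₂) = 0.03678 / 4 = 0.009195 mol
V = nRT/P = 0.009195 × 0.0821 × 322 / 1.08 = 0.2251 L

0.225 L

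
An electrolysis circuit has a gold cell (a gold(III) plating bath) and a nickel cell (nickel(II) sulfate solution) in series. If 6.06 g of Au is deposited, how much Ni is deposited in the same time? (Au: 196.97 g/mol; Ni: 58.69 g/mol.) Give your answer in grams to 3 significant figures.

n(Au) = 6.06 / 196.97 = 0.03077 mol
Au³⁺ + 3e⁻ → Au, so n(e⁻) = 3 × 0.03077 = 0.09231 mol
In series, the same 0.09231 mol of electrons flows through the second cell.
Ni²⁺ + 2e⁻ → Ni, so n(Ni) = 0.09231 / 2 = 0.04616 mol
m(Ni) = 0.04616 × 58.69 = 2.71 g

2.71 g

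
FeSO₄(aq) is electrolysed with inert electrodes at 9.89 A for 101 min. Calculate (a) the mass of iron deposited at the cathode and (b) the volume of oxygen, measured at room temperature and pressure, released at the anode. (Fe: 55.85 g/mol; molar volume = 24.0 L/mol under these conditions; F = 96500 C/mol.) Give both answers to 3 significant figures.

Q = 9.89 × 6060 = 59930 C; n(e⁻) = 59930 / 96500 = 0.6210 mol
Cathode: Fe²⁺ + 2e⁻ → Fe → n(Fe) = 0.6210/2 = 0.3105 mol → 17.3 g
Anode: 2H₂O → O₂ + 4H⁺ + 4e⁻ → n(O₂) = 0.6210/4 = 0.1553 mol → 3.73 L

17.3 g Fe; 3.73 L O₂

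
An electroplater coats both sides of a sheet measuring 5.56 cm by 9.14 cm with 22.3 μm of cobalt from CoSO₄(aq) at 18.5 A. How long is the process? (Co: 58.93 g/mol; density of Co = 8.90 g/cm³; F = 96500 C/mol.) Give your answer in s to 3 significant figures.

Plated area = 2 × 5.56 × 9.14 = 101.6 cm²
Volume = 101.6 × 22.3×10⁻⁴ cm = 0.2266 cm³
m(Co) = 0.2266 × 8.90 = 2.017 g
n(Co) = 2.017 / 58.93 = 0.03423 mol; n(e⁻) = 2 × 0.03423 = 0.06846 mol
Q = 0.06846 × 96500 = 6606 C
t = 6606 / 18.5 = 357.1 s

357 s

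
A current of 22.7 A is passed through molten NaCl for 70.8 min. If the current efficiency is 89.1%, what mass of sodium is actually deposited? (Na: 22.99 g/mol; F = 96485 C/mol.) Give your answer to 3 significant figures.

Q = 22.7 × 4248 = 96430 C
n(e⁻) = 96430 / 96485 = 0.9994 mol
Na⁺ + e⁻ → Na, so theoretical m(Na) = 0.9994 × 22.99 = 22.98 g
Actual mass = 89.1% × 22.98 = 20.5 g

20.5 g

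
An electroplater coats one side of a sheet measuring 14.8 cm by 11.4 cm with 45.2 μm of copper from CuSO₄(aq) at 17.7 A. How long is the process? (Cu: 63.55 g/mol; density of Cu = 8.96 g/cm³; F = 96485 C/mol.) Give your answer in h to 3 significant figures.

0.326 h

Plated area = 14.8 × 11.4 = 168.7 cm²
Volume = 168.7 × 45.2×10⁻⁴ cm = 0.7625 cm³
m(Cu) = 0.7625 × 8.96 = 6.832 g
n(Cu) = 6.832 / 63.55 = 0.1075 mol; n(e⁻) = 2 × 0.1075 = 0.2150 mol
Q = 0.2150 × 96485 = 20740 C
t = 20740 / 17.7 = 1172 s = 0.326 h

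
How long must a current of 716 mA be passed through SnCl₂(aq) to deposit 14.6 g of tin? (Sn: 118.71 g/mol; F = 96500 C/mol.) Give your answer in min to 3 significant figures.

n(Sn) = 14.6 / 118.71 = 0.1230 mol
Sn²⁺ + 2e⁻ → Sn, so n(e⁻) = 2 × 0.1230 = 0.2460 mol
Q = 0.2460 × 96500 = 23740 C
t = Q / I = 23740 / 0.716 = 33160 s = 553 min

553 min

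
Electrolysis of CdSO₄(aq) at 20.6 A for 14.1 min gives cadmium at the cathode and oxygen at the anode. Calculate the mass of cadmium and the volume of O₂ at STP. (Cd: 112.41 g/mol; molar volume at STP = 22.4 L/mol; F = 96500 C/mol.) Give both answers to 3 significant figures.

Q = 20.6 × 846 = 17430 C; n(e⁻) = 17430 / 96500 = 0.1806 mol
Cathode: Cd²⁺ + 2e⁻ → Cd → n(Cd) = 0.1806/2 = 0.09030 mol → 10.2 g
Anode: 2H₂O → O₂ + 4H⁺ + 4e⁻ → n(O₂) = 0.1806/4 = 0.04515 mol → 1.01 L

10.2 g Cd; 1.01 L O₂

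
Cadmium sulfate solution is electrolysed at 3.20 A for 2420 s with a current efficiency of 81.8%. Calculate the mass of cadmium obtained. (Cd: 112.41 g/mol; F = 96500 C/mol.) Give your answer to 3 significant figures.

Q = 3.20 × 2420 = 7744 C
n(e⁻) = 7744 / 96500 = 0.08025 mol
Cd²⁺ + 2e⁻ → Cd, so theoretical m(Cd) = 0.04013 × 112.41 = 4.511 g
Actual mass = 81.8% × 4.511 = 3.69 g

3.69 g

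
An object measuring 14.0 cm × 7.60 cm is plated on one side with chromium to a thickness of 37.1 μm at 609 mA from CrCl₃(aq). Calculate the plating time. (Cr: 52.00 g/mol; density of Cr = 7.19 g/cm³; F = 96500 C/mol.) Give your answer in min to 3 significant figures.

432 min

Plated area = 14.0 × 7.60 = 106.4 cm²
Volume = 106.4 × 37.1×10⁻⁴ cm = 0.3947 cm³
m(Cr) = 0.3947 × 7.19 = 2.838 g
n(Cr) = 2.838 / 52.00 = 0.05458 mol; n(e⁻) = 3 × 0.05458 = 0.1637 mol
Q = 0.1637 × 96500 = 15800 C
t = 15800 / 0.609 = 25940 s = 432 min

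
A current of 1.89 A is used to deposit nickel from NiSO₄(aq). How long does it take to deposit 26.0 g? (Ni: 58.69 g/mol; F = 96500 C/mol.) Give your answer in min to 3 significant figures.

n(Ni) = 26.0 / 58.69 = 0.4430 mol
Ni²⁺ + 2e⁻ → Ni, so n(e⁻) = 2 × 0.4430 = 0.8860 mol
Q = 0.8860 × 96500 = 85500 C
t = Q / I = 85500 / 1.89 = 45240 s = 754 min

754 min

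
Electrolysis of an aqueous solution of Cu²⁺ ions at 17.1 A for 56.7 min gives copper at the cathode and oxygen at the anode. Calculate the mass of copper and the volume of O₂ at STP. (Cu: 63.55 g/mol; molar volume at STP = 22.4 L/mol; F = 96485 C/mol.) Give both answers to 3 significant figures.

Q = 17.1 × 3402 = 58170 C; n(e⁻) = 58170 / 96485 = 0.6029 mol
Cathode: Cu²⁺ + 2e⁻ → Cu → n(Cu) = 0.6029/2 = 0.3015 mol → 19.2 g
Anode: 2H₂O → O₂ + 4H⁺ + 4e⁻ → n(O₂) = 0.6029/4 = 0.1507 mol → 3.38 L

19.2 g Cu; 3.38 L O₂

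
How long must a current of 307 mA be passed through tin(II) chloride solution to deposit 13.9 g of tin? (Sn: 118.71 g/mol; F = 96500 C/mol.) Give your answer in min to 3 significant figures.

n(Sn) = 13.9 / 118.71 = 0.1171 mol
Sn²⁺ + 2e⁻ → Sn, so n(e⁻) = 2 × 0.1171 = 0.2342 mol
Q = 0.2342 × 96500 = 22600 C
t = Q / I = 22600 / 0.307 = 73620 s = 1230 min

1230 min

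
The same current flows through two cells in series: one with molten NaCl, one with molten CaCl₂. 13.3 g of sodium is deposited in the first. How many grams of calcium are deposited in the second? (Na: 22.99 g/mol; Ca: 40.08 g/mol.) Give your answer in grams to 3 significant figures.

n(Na) = 13.3 / 22.99 = 0.5785 mol
Na⁺ + e⁻ → Na, so n(e⁻) = 0.5785 mol
Same current for the same time ⇒ same n(e⁻) = 0.5785 mol in both cells.
Ca²⁺ + 2e⁻ → Ca, so n(Ca) = 0.5785 / 2 = 0.2893 mol
m(Ca) = 0.2893 × 40.08 = 11.6 g

11.6 g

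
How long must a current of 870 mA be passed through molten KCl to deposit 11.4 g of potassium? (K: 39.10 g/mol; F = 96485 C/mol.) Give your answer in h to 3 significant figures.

n(K) = 11.4 / 39.10 = 0.2916 mol
K⁺ + e⁻ → K, so n(e⁻) = 0.2916 mol
Q = 0.2916 × 96485 = 28140 C
t = Q / I = 28140 / 0.870 = 32340 s = 8.98 h

8.98 h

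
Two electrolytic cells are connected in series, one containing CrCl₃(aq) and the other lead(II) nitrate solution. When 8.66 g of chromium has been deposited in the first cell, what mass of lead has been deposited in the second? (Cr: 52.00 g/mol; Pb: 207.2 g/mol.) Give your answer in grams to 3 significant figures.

51.8 g

n(Cr) = 8.66 / 52.00 = 0.1665 mol
Cr³⁺ + 3e⁻ → Cr, so n(e⁻) = 3 × 0.1665 = 0.4995 mol
Since the cells are in series, n(e⁻) in the Pb cell is also 0.4995 mol.
Pb²⁺ + 2e⁻ → Pb, so n(Pb) = 0.4995 / 2 = 0.2498 mol
m(Pb) = 0.2498 × 207.2 = 51.8 g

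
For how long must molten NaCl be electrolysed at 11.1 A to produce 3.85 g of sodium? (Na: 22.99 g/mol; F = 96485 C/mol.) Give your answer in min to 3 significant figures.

n(Na) = 3.85 / 22.99 = 0.1675 mol
Na⁺ + e⁻ → Na, so n(e⁻) = 0.1675 mol
Q = 0.1675 × 96485 = 16160 C
t = Q / I = 16160 / 11.1 = 1456 s = 24.3 min

24.3 min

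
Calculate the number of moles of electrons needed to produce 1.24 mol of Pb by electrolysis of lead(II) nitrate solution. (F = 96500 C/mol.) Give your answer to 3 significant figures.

Pb²⁺ + 2e⁻ → Pb, so n(e⁻) = 2 × 1.24 = 2.480 mol

2.48 mol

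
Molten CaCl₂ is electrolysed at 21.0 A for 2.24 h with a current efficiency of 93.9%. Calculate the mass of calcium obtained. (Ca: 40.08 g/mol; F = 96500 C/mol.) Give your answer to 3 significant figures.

33.0 g

Q = 21.0 × 8064 = 1.693×10^5 C
n(e⁻) = 1.693×10^5 / 96500 = 1.754 mol
Ca²⁺ + 2e⁻ → Ca, so theoretical m(Ca) = 0.8770 × 40.08 = 35.15 g
Actual mass = 93.9% × 35.15 = 33.0 g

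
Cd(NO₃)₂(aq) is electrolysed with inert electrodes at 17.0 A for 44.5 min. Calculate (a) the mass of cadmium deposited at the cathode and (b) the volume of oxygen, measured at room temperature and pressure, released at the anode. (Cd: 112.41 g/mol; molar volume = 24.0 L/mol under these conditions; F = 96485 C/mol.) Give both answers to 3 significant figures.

Q = 17.0 × 2670 = 45390 C; n(e⁻) = 45390 / 96485 = 0.4704 mol
Cathode: Cd²⁺ + 2e⁻ → Cd → n(Cd) = 0.4704/2 = 0.2352 mol → 26.4 g
Anode: 2H₂O → O₂ + 4H⁺ + 4e⁻ → n(O₂) = 0.4704/4 = 0.1176 mol → 2.82 L

26.4 g Cd; 2.82 L O₂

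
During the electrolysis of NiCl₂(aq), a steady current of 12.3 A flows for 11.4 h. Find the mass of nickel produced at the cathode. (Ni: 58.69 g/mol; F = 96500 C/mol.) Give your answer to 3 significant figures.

Q = 12.3 A × 41040 s = 5.048×10^5 C
n(e⁻) = 5.048×10^5 / 96500 = 5.231 mol
Ni²⁺ + 2e⁻ → Ni, so n(Ni) = 5.231 / 2 = 2.616 mol
m = 2.616 × 58.69 = 154 g

154 g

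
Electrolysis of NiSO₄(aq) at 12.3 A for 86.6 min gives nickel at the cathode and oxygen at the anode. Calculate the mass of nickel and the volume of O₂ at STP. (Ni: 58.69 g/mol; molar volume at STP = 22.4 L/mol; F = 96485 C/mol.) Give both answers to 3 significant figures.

Q = 12.3 × 5196 = 63910 C; n(e⁻) = 63910 / 96485 = 0.6624 mol
Cathode: Ni²⁺ + 2e⁻ → Ni → n(Ni) = 0.6624/2 = 0.3312 mol → 19.4 g
Anode: 2H₂O → O₂ + 4H⁺ + 4e⁻ → n(O₂) = 0.6624/4 = 0.1656 mol → 3.71 L

19.4 g Ni; 3.71 L O₂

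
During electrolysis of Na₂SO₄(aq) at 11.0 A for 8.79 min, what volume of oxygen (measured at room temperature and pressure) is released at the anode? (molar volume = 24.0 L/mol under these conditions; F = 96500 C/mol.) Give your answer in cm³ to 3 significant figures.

Charge passed = 11.0 × 527.4 = 5801 C
n(e⁻) = 5801 / 96500 = 0.06011 mol
2H₂O → O₂ + 4H⁺ + 4e⁻, so n(O₂) = 0.06011 / 4 = 0.01503 mol
V = 0.01503 × 24.0 = 0.3607 L
= 361 cm³

361 cm³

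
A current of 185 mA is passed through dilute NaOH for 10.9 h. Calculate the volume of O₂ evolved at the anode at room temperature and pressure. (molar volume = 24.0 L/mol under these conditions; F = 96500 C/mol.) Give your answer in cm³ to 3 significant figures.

Q = It = 0.185 × 39240 = 7259 C
n(e⁻) = 7259 / 96500 = 0.07522 mol
2H₂O → O₂ + 4H⁺ + 4e⁻, so n(O₂) = 0.07522 / 4 = 0.01881 mol
V = 0.01881 × 24.0 = 0.4514 L
= 451 cm³

451 cm³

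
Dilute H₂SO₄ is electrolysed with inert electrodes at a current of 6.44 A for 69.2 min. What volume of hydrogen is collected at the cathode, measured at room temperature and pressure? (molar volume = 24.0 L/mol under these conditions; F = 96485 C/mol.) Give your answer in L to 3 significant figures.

3.33 L

Q = It = 6.44 × 4152 = 26740 C
Moles of electrons = 26740 / 96485 = 0.2771 mol
2H⁺ + 2e⁻ → H₂, so n(H₂) = 0.2771 / 2 = 0.1386 mol
V = 0.1386 × 24.0 = 3.326 L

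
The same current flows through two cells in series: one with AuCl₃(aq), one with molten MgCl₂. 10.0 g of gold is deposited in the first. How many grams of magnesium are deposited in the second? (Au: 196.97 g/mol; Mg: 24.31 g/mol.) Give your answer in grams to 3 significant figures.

1.85 g

n(Au) = 10.0 / 196.97 = 0.05077 mol
Au³⁺ + 3e⁻ → Au, so n(e⁻) = 3 × 0.05077 = 0.1523 mol
In series, the same 0.1523 mol of electrons flows through the second cell.
Mg²⁺ + 2e⁻ → Mg, so n(Mg) = 0.1523 / 2 = 0.07615 mol
m(Mg) = 0.07615 × 24.31 = 1.85 g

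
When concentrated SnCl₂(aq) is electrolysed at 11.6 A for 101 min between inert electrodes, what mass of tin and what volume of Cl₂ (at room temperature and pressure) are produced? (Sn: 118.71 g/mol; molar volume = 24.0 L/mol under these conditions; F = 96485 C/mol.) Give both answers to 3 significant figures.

43.2 g Sn; 8.74 L Cl₂

Q = 11.6 × 6060 = 70300 C; n(e⁻) = 70300 / 96485 = 0.7286 mol
Cathode: Sn²⁺ + 2e⁻ → Sn → n(Sn) = 0.7286/2 = 0.3643 mol → 43.2 g
Anode: 2Cl⁻ → Cl₂ + 2e⁻ → n(Cl₂) = 0.7286/2 = 0.3643 mol → 8.74 L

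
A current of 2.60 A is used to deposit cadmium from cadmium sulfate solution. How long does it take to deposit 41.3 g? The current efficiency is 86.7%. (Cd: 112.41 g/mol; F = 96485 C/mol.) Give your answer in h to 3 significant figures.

8.74 h

n(Cd) = 41.3 / 112.41 = 0.3674 mol
Cd²⁺ + 2e⁻ → Cd, so n(e⁻) = 2 × 0.3674 = 0.7348 mol
Q = 0.7348 × 96485 / 0.867 = 81770 C
t = Q / I = 81770 / 2.60 = 31450 s = 8.74 h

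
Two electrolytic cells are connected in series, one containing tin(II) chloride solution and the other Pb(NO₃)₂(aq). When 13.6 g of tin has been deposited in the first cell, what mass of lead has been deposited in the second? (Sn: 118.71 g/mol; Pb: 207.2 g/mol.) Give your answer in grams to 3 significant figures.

23.7 g

n(Sn) = 13.6 / 118.71 = 0.1146 mol
Sn²⁺ + 2e⁻ → Sn, so n(e⁻) = 2 × 0.1146 = 0.2292 mol
Same current for the same time ⇒ same n(e⁻) = 0.2292 mol in both cells.
Pb²⁺ + 2e⁻ → Pb, so n(Pb) = 0.2292 / 2 = 0.1146 mol
m(Pb) = 0.1146 × 207.2 = 23.7 g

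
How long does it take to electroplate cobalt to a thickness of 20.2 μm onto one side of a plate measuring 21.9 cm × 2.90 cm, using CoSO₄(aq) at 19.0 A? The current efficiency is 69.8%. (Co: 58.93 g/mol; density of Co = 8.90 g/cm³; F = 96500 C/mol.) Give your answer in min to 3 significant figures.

Plated area = 21.9 × 2.90 = 63.51 cm²
Volume = 63.51 × 20.2×10⁻⁴ cm = 0.1283 cm³
m(Co) = 0.1283 × 8.90 = 1.142 g
n(Co) = 1.142 / 58.93 = 0.01938 mol; n(e⁻) = 2 × 0.01938 = 0.03876 mol
Q = 0.03876 × 96500 / 0.698 = 5359 C
t = 5359 / 19.0 = 282.1 s = 4.70 min

4.70 min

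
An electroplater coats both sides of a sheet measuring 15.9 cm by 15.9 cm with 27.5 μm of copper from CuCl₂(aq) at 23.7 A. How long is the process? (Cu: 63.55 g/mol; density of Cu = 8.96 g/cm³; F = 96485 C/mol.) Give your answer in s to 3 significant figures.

Plated area = 2 × 15.9 × 15.9 = 505.6 cm²
Volume = 505.6 × 27.5×10⁻⁴ cm = 1.390 cm³
m(Cu) = 1.390 × 8.96 = 12.45 g
n(Cu) = 12.45 / 63.55 = 0.1959 mol; n(e⁻) = 2 × 0.1959 = 0.3918 mol
Q = 0.3918 × 96485 = 37800 C
t = 37800 / 23.7 = 1595 s

1600 s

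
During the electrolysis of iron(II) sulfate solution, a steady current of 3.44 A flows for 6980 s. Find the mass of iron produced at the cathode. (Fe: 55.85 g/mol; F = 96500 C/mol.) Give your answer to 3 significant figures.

6.95 g

Q = It = 3.44 × 6980 = 24010 C
n(e⁻) = 24010 / 96500 = 0.2488 mol
Fe²⁺ + 2e⁻ → Fe, so n(Fe) = 0.2488 / 2 = 0.1244 mol
m = 0.1244 × 55.85 = 6.95 g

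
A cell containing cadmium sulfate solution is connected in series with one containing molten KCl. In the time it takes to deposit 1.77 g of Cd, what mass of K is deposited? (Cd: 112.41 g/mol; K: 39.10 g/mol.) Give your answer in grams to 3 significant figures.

1.23 g

n(Cd) = 1.77 / 112.41 = 0.01575 mol
Cd²⁺ + 2e⁻ → Cd, so n(e⁻) = 2 × 0.01575 = 0.03150 mol
The cells are in series, so the same charge (and hence the same n(e⁻) = 0.03150 mol) passes through both.
K⁺ + e⁻ → K, so n(K) = 0.03150 mol
m(K) = 0.03150 × 39.10 = 1.23 g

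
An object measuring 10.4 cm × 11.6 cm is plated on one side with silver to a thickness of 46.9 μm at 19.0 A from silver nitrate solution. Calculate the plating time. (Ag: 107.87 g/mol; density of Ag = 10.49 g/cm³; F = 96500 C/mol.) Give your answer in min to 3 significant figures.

4.66 min

Plated area = 10.4 × 11.6 = 120.6 cm²
Volume = 120.6 × 46.9×10⁻⁴ cm = 0.5656 cm³
m(Ag) = 0.5656 × 10.49 = 5.933 g
n(Ag) = 5.933 / 107.87 = 0.05500 mol; n(e⁻) = 0.05500 mol
Q = 0.05500 × 96500 = 5308 C
t = 5308 / 19.0 = 279.4 s = 4.66 min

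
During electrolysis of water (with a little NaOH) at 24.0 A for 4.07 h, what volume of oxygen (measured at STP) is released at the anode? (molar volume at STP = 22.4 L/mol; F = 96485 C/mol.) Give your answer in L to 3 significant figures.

Q = It = 24.0 × 14652 = 3.516×10^5 C
Moles of electrons = 3.516×10^5 / 96485 = 3.644 mol
2H₂O → O₂ + 4H⁺ + 4e⁻, so n(O₂) = 3.644 / 4 = 0.9110 mol
V = 0.9110 × 22.4 = 20.41 L

20.4 L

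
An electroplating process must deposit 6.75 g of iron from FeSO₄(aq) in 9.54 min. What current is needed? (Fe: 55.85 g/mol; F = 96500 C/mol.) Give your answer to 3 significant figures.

40.8 A

n(Fe) = 6.75 / 55.85 = 0.1209 mol
Fe²⁺ + 2e⁻ → Fe, so n(e⁻) = 2 × 0.1209 = 0.2418 mol
Q = 0.2418 × 96500 = 23330 C
I = Q / t = 23330 / 572.4 s = 40.8 A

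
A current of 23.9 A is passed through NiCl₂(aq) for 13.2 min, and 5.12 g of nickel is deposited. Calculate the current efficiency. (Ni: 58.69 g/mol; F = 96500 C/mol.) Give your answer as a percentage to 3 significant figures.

Q = 23.9 × 792 = 18930 C
n(e⁻) = 18930 / 96500 = 0.1962 mol
Ni²⁺ + 2e⁻ → Ni, so theoretical n(Ni) = 0.09810 mol → 5.757 g
Efficiency = 5.12 / 5.757 = 0.8894 = 88.9%

88.9%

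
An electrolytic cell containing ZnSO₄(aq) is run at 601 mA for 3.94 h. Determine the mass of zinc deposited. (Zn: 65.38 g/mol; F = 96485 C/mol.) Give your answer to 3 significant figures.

Q = It = 0.601 × 14184 = 8525 C
n(e⁻) = Q/F = 8525/96485 = 0.08836 mol
Zn²⁺ + 2e⁻ → Zn, so n(Zn) = 0.08836 / 2 = 0.04418 mol
m = 0.04418 × 65.38 = 2.89 g

2.89 g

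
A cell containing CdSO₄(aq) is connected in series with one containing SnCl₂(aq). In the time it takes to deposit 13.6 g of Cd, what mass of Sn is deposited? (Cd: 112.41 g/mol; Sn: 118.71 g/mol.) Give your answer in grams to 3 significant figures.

n(Cd) = 13.6 / 112.41 = 0.1210 mol
Cd²⁺ + 2e⁻ → Cd, so n(e⁻) = 2 × 0.1210 = 0.2420 mol
Same current for the same time ⇒ same n(e⁻) = 0.2420 mol in both cells.
Sn²⁺ + 2e⁻ → Sn, so n(Sn) = 0.2420 / 2 = 0.1210 mol
m(Sn) = 0.1210 × 118.71 = 14.4 g

14.4 g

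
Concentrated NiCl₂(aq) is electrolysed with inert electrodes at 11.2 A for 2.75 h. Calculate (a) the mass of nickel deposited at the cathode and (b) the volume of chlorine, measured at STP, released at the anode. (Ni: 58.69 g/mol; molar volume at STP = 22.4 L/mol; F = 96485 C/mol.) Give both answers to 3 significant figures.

Q = 11.2 × 9900 = 1.109×10^5 C; n(e⁻) = 1.109×10^5 / 96485 = 1.149 mol
Cathode: Ni²⁺ + 2e⁻ → Ni → n(Ni) = 1.149/2 = 0.5745 mol → 33.7 g
Anode: 2Cl⁻ → Cl₂ + 2e⁻ → n(Cl₂) = 1.149/2 = 0.5745 mol → 12.9 L

33.7 g Ni; 12.9 L Cl₂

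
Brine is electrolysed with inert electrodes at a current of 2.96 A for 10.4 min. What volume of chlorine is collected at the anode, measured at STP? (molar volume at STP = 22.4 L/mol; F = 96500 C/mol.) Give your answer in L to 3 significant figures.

Q = 2.96 A × 624 s = 1847 C
n(e⁻) = 1847 / 96500 = 0.01914 mol
2Cl⁻ → Cl₂ + 2e⁻, so n(Cl₂) = 0.01914 / 2 = 0.009570 mol
V = 0.009570 × 22.4 = 0.2144 L

0.214 L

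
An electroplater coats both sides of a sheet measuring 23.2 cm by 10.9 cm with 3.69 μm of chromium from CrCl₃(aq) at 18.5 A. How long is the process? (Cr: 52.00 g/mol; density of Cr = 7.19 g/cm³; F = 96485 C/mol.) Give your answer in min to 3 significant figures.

6.73 min

Plated area = 2 × 23.2 × 10.9 = 505.8 cm²
Volume = 505.8 × 3.69×10⁻⁴ cm = 0.1866 cm³
m(Cr) = 0.1866 × 7.19 = 1.342 g
n(Cr) = 1.342 / 52.00 = 0.02581 mol; n(e⁻) = 3 × 0.02581 = 0.07743 mol
Q = 0.07743 × 96485 = 7471 C
t = 7471 / 18.5 = 403.8 s = 6.73 min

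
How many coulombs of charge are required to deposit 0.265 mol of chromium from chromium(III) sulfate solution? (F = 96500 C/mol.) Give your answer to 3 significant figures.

76700 C

Cr³⁺ + 3e⁻ → Cr, so n(e⁻) = 3 × 0.265 = 0.7950 mol
Q = 0.7950 × 96500 = 76720 C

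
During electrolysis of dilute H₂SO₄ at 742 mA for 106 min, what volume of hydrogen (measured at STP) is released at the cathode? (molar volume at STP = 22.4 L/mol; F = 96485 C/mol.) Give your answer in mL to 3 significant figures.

Q = 0.742 A × 6360 s = 4719 C
Moles of electrons = 4719 / 96485 = 0.04891 mol
2H⁺ + 2e⁻ → H₂, so n(H₂) = 0.04891 / 2 = 0.02446 mol
V = 0.02446 × 22.4 = 0.5479 L
= 548 mL

548 mL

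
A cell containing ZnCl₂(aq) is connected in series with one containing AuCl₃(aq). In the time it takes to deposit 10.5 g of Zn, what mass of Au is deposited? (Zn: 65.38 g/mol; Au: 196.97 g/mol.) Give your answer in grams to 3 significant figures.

21.1 g

n(Zn) = 10.5 / 65.38 = 0.1606 mol
Zn²⁺ + 2e⁻ → Zn, so n(e⁻) = 2 × 0.1606 = 0.3212 mol
In series, the same 0.3212 mol of electrons flows through the second cell.
Au³⁺ + 3e⁻ → Au, so n(Au) = 0.3212 / 3 = 0.1071 mol
m(Au) = 0.1071 × 196.97 = 21.1 g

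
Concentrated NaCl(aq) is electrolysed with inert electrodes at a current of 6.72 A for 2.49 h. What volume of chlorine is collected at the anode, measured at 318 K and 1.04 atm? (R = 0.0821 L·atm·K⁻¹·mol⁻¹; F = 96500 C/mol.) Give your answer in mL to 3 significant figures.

7840 mL

Q = It = 6.72 × 8964 = 60240 C
Moles of electrons = 60240 / 96500 = 0.6242 mol
2Cl⁻ → Cl₂ + 2e⁻, so n(Cl₂) = 0.6242 / 2 = 0.3121 mol
V = nRT/P = 0.3121 × 0.0821 × 318 / 1.04 = 7.835 L
= 7840 mL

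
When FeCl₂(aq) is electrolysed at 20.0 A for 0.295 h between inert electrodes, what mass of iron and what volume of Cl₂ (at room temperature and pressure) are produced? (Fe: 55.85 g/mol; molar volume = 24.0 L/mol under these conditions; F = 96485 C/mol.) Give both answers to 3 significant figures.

6.15 g Fe; 2.64 L Cl₂

Q = 20.0 × 1062 = 21240 C; n(e⁻) = 21240 / 96485 = 0.2201 mol
Cathode: Fe²⁺ + 2e⁻ → Fe → n(Fe) = 0.2201/2 = 0.1101 mol → 6.15 g
Anode: 2Cl⁻ → Cl₂ + 2e⁻ → n(Cl₂) = 0.2201/2 = 0.1101 mol → 2.64 L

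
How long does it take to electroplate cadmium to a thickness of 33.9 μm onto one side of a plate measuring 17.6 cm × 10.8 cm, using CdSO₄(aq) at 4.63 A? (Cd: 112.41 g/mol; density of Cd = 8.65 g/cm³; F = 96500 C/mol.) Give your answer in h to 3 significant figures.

Plated area = 17.6 × 10.8 = 190.1 cm²
Volume = 190.1 × 33.9×10⁻⁴ cm = 0.6444 cm³
m(Cd) = 0.6444 × 8.65 = 5.574 g
n(Cd) = 5.574 / 112.41 = 0.04959 mol; n(e⁻) = 2 × 0.04959 = 0.09918 mol
Q = 0.09918 × 96500 = 9571 C
t = 9571 / 4.63 = 2067 s = 0.574 h

0.574 h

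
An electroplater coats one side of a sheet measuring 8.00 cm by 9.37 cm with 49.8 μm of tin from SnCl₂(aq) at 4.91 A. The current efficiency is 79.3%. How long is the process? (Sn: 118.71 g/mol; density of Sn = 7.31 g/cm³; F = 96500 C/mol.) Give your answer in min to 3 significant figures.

Plated area = 8.00 × 9.37 = 74.96 cm²
Volume = 74.96 × 49.8×10⁻⁴ cm = 0.3733 cm³
m(Sn) = 0.3733 × 7.31 = 2.729 g
n(Sn) = 2.729 / 118.71 = 0.02299 mol; n(e⁻) = 2 × 0.02299 = 0.04598 mol
Q = 0.04598 × 96500 / 0.793 = 5595 C
t = 5595 / 4.91 = 1140 s = 19.0 min

19.0 min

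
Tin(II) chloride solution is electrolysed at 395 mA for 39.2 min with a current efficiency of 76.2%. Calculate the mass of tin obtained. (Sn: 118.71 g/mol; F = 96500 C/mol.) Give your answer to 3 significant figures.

Q = 0.395 × 2352 = 929.0 C
n(e⁻) = 929.0 / 96500 = 0.009627 mol
Sn²⁺ + 2e⁻ → Sn, so theoretical m(Sn) = 0.004814 × 118.71 = 0.5715 g
Actual mass = 76.2% × 0.5715 = 0.435 g

0.435 g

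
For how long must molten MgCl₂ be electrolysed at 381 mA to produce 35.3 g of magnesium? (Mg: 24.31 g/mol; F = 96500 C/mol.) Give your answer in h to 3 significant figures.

n(Mg) = 35.3 / 24.31 = 1.452 mol
Mg²⁺ + 2e⁻ → Mg, so n(e⁻) = 2 × 1.452 = 2.904 mol
Q = 2.904 × 96500 = 2.802×10^5 C
t = Q / I = 2.802×10^5 / 0.381 = 7.354×10^5 s = 204 h

204 h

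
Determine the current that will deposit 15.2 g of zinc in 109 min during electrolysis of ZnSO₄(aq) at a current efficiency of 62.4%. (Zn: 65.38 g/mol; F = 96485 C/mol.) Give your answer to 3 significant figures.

11.0 A

n(Zn) = 15.2 / 65.38 = 0.2325 mol
Zn²⁺ + 2e⁻ → Zn, so n(e⁻) = 2 × 0.2325 = 0.4650 mol
Q = 0.4650 × 96485 / 0.624 = 71900 C
I = Q / t = 71900 / 6540 s = 11.0 A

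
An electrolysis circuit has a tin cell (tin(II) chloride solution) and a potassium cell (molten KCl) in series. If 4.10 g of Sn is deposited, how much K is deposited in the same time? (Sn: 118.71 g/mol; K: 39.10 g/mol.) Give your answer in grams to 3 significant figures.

n(Sn) = 4.10 / 118.71 = 0.03454 mol
Sn²⁺ + 2e⁻ → Sn, so n(e⁻) = 2 × 0.03454 = 0.06908 mol
In series, the same 0.06908 mol of electrons flows through the second cell.
K⁺ + e⁻ → K, so n(K) = 0.06908 mol
m(K) = 0.06908 × 39.10 = 2.70 g

2.70 g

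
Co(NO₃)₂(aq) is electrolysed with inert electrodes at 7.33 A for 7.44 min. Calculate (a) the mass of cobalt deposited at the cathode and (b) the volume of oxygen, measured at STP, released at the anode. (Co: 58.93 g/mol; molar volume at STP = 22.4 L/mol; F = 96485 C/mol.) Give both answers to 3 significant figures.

Q = 7.33 × 446.4 = 3272 C; n(e⁻) = 3272 / 96485 = 0.03391 mol
Cathode: Co²⁺ + 2e⁻ → Co → n(Co) = 0.03391/2 = 0.01696 mol → 0.999 g
Anode: 2H₂O → O₂ + 4H⁺ + 4e⁻ → n(O₂) = 0.03391/4 = 0.008478 mol → 0.190 L

0.999 g Co; 0.190 L O₂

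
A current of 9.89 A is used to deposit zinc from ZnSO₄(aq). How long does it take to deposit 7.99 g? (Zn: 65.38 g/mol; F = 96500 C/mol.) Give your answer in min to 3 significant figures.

n(Zn) = 7.99 / 65.38 = 0.1222 mol
Zn²⁺ + 2e⁻ → Zn, so n(e⁻) = 2 × 0.1222 = 0.2444 mol
Q = 0.2444 × 96500 = 23580 C
t = Q / I = 23580 / 9.89 = 2384 s = 39.7 min

39.7 min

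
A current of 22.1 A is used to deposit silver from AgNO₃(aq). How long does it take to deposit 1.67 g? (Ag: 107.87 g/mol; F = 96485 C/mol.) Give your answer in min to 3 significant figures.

1.13 min

n(Ag) = 1.67 / 107.87 = 0.01548 mol
Ag⁺ + e⁻ → Ag, so n(e⁻) = 0.01548 mol
Q = 0.01548 × 96485 = 1494 C
t = Q / I = 1494 / 22.1 = 67.60 s = 1.13 min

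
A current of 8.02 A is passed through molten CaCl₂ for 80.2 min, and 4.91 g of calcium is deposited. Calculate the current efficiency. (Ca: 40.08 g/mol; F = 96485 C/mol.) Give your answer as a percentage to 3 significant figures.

61.3%

Q = 8.02 × 4812 = 38590 C
n(e⁻) = 38590 / 96485 = 0.4000 mol
Ca²⁺ + 2e⁻ → Ca, so theoretical n(Ca) = 0.2000 mol → 8.016 g
Efficiency = 4.91 / 8.016 = 0.6125 = 61.3%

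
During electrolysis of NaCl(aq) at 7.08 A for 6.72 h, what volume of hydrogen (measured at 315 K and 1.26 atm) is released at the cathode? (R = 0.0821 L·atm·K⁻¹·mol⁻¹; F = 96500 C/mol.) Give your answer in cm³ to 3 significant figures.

Q = It = 7.08 × 24192 = 1.713×10^5 C
Moles of electrons = 1.713×10^5 / 96500 = 1.775 mol
2H⁺ + 2e⁻ → H₂, so n(H₂) = 1.775 / 2 = 0.8875 mol
V = nRT/P = 0.8875 × 0.0821 × 315 / 1.26 = 18.22 L
= 18200 cm³

18200 cm³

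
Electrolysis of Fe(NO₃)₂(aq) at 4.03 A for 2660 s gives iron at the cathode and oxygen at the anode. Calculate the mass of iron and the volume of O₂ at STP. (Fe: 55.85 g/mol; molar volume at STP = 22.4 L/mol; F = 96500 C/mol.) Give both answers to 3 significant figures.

Q = 4.03 × 2660 = 10720 C; n(e⁻) = 10720 / 96500 = 0.1111 mol
Cathode: Fe²⁺ + 2e⁻ → Fe → n(Fe) = 0.1111/2 = 0.05555 mol → 3.10 g
Anode: 2H₂O → O₂ + 4H⁺ + 4e⁻ → n(O₂) = 0.1111/4 = 0.02778 mol → 0.622 L

3.10 g Fe; 0.622 L O₂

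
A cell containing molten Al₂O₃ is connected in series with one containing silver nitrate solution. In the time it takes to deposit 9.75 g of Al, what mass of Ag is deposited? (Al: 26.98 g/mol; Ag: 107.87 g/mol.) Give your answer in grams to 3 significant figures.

117 g

n(Al) = 9.75 / 26.98 = 0.3614 mol
Al³⁺ + 3e⁻ → Al, so n(e⁻) = 3 × 0.3614 = 1.084 mol
In series, the same 1.084 mol of electrons flows through the second cell.
Ag⁺ + e⁻ → Ag, so n(Ag) = 1.084 mol
m(Ag) = 1.084 × 107.87 = 117 g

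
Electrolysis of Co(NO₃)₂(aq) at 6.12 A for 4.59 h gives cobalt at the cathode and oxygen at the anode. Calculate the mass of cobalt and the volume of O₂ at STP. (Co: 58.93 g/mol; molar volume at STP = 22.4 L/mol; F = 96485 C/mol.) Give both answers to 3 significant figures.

Q = 6.12 × 16524 = 1.011×10^5 C; n(e⁻) = 1.011×10^5 / 96485 = 1.048 mol
Cathode: Co²⁺ + 2e⁻ → Co → n(Co) = 1.048/2 = 0.5240 mol → 30.9 g
Anode: 2H₂O → O₂ + 4H⁺ + 4e⁻ → n(O₂) = 1.048/4 = 0.2620 mol → 5.87 L

30.9 g Co; 5.87 L O₂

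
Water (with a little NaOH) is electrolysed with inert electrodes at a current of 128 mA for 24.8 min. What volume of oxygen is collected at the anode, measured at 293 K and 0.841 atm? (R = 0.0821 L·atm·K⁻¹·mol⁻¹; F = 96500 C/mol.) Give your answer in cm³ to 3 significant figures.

14.1 cm³

Q = It = 0.128 × 1488 = 190.5 C
Moles of electrons = 190.5 / 96500 = 0.001974 mol
2H₂O → O₂ + 4H⁺ + 4e⁻, so n(O₂) = 0.001974 / 4 = 4.935×10^-4 mol
V = nRT/P = 4.935×10^-4 × 0.0821 × 293 / 0.841 = 0.01412 L
= 14.1 cm³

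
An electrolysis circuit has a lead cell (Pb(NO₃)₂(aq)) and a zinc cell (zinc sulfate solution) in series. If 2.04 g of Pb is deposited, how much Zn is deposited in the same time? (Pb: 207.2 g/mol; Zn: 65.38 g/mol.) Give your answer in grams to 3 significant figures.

0.644 g

n(Pb) = 2.04 / 207.2 = 0.009846 mol
Pb²⁺ + 2e⁻ → Pb, so n(e⁻) = 2 × 0.009846 = 0.01969 mol
Since the cells are in series, n(e⁻) in the Zn cell is also 0.01969 mol.
Zn²⁺ + 2e⁻ → Zn, so n(Zn) = 0.01969 / 2 = 0.009845 mol
m(Zn) = 0.009845 × 65.38 = 0.644 g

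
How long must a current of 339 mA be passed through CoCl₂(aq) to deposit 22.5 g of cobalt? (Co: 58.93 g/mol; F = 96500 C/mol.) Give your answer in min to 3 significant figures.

3620 min

n(Co) = 22.5 / 58.93 = 0.3818 mol
Co²⁺ + 2e⁻ → Co, so n(e⁻) = 2 × 0.3818 = 0.7636 mol
Q = 0.7636 × 96500 = 73690 C
t = Q / I = 73690 / 0.339 = 2.174×10^5 s = 3620 min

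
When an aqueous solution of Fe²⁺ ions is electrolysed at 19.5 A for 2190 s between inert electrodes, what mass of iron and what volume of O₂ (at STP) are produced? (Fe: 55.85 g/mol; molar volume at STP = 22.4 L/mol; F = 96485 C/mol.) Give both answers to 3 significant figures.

12.4 g Fe; 2.48 L O₂

Q = 19.5 × 2190 = 42710 C; n(e⁻) = 42710 / 96485 = 0.4427 mol
Cathode: Fe²⁺ + 2e⁻ → Fe → n(Fe) = 0.4427/2 = 0.2214 mol → 12.4 g
Anode: 2H₂O → O₂ + 4H⁺ + 4e⁻ → n(O₂) = 0.4427/4 = 0.1107 mol → 2.48 L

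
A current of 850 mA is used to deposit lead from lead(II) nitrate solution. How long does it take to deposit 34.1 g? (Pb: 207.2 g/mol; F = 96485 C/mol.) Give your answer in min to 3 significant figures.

n(Pb) = 34.1 / 207.2 = 0.1646 mol
Pb²⁺ + 2e⁻ → Pb, so n(e⁻) = 2 × 0.1646 = 0.3292 mol
Q = 0.3292 × 96485 = 31760 C
t = Q / I = 31760 / 0.850 = 37360 s = 623 min

623 min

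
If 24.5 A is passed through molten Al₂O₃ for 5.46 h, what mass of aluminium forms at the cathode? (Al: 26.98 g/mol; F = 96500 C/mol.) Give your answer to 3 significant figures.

44.9 g

Charge passed = 24.5 × 19656 = 4.816×10^5 C
n(e⁻) = 4.816×10^5 / 96500 = 4.991 mol
Al³⁺ + 3e⁻ → Al, so n(Al) = 4.991 / 3 = 1.664 mol
m = 1.664 × 26.98 = 44.9 g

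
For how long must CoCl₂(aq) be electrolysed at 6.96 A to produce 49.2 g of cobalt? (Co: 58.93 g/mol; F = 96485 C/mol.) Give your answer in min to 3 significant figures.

n(Co) = 49.2 / 58.93 = 0.8349 mol
Co²⁺ + 2e⁻ → Co, so n(e⁻) = 2 × 0.8349 = 1.670 mol
Q = 1.670 × 96485 = 1.611×10^5 C
t = Q / I = 1.611×10^5 / 6.96 = 23150 s = 386 min

386 min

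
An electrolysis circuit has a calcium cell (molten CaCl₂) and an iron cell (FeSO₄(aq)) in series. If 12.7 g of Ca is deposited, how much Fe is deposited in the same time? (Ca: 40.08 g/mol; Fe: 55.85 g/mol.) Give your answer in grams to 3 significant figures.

17.7 g

n(Ca) = 12.7 / 40.08 = 0.3169 mol
Ca²⁺ + 2e⁻ → Ca, so n(e⁻) = 2 × 0.3169 = 0.6338 mol
Since the cells are in series, n(e⁻) in the Fe cell is also 0.6338 mol.
Fe²⁺ + 2e⁻ → Fe, so n(Fe) = 0.6338 / 2 = 0.3169 mol
m(Fe) = 0.3169 × 55.85 = 17.7 g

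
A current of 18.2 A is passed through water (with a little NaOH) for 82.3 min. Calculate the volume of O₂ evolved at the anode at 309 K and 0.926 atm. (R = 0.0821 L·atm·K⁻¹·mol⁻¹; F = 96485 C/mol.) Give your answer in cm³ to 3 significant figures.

6380 cm³

Q = It = 18.2 × 4938 = 89870 C
n(e⁻) = 89870 / 96485 = 0.9314 mol
2H₂O → O₂ + 4H⁺ + 4e⁻, so n(O₂) = 0.9314 / 4 = 0.2329 mol
V = nRT/P = 0.2329 × 0.0821 × 309 / 0.926 = 6.381 L
= 6380 cm³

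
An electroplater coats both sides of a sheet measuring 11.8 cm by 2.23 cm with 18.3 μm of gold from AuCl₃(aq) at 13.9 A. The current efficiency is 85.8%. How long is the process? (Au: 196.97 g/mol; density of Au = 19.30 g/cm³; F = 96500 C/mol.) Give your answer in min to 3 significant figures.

Plated area = 2 × 11.8 × 2.23 = 52.63 cm²
Volume = 52.63 × 18.3×10⁻⁴ cm = 0.09631 cm³
m(Au) = 0.09631 × 19.30 = 1.859 g
n(Au) = 1.859 / 196.97 = 0.009438 mol; n(e⁻) = 3 × 0.009438 = 0.02831 mol
Q = 0.02831 × 96500 / 0.858 = 3184 C
t = 3184 / 13.9 = 229.1 s = 3.82 min

3.82 min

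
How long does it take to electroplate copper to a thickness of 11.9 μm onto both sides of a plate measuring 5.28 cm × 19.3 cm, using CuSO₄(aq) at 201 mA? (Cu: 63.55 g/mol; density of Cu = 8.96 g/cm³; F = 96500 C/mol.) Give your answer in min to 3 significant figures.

547 min

Plated area = 2 × 5.28 × 19.3 = 203.8 cm²
Volume = 203.8 × 11.9×10⁻⁴ cm = 0.2425 cm³
m(Cu) = 0.2425 × 8.96 = 2.173 g
n(Cu) = 2.173 / 63.55 = 0.03419 mol; n(e⁻) = 2 × 0.03419 = 0.06838 mol
Q = 0.06838 × 96500 = 6599 C
t = 6599 / 0.201 = 32830 s = 547 min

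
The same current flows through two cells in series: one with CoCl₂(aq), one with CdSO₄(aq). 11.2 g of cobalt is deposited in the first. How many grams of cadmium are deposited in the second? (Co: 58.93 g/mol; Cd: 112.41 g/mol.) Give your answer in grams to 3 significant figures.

n(Co) = 11.2 / 58.93 = 0.1901 mol
Co²⁺ + 2e⁻ → Co, so n(e⁻) = 2 × 0.1901 = 0.3802 mol
In series, the same 0.3802 mol of electrons flows through the second cell.
Cd²⁺ + 2e⁻ → Cd, so n(Cd) = 0.3802 / 2 = 0.1901 mol
m(Cd) = 0.1901 × 112.41 = 21.4 g

21.4 g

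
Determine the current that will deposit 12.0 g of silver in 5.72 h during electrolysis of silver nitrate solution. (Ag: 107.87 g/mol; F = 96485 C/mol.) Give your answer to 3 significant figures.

n(Ag) = 12.0 / 107.87 = 0.1112 mol
Ag⁺ + e⁻ → Ag, so n(e⁻) = 0.1112 mol
Q = 0.1112 × 96485 = 10730 C
I = Q / t = 10730 / 20592 s = 0.521 A

0.521 A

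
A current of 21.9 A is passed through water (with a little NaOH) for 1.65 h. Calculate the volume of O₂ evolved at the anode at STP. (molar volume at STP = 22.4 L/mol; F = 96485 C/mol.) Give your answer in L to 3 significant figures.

7.55 L

Charge passed = 21.9 × 5940 = 1.301×10^5 C
Moles of electrons = 1.301×10^5 / 96485 = 1.348 mol
2H₂O → O₂ + 4H⁺ + 4e⁻, so n(O₂) = 1.348 / 4 = 0.3370 mol
V = 0.3370 × 22.4 = 7.549 L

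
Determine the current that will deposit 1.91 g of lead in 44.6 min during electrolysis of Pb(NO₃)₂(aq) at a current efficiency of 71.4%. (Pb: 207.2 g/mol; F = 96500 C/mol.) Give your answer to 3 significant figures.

0.931 A

n(Pb) = 1.91 / 207.2 = 0.009218 mol
Pb²⁺ + 2e⁻ → Pb, so n(e⁻) = 2 × 0.009218 = 0.01844 mol
Q = 0.01844 × 96500 / 0.714 = 2492 C
I = Q / t = 2492 / 2676 s = 0.931 A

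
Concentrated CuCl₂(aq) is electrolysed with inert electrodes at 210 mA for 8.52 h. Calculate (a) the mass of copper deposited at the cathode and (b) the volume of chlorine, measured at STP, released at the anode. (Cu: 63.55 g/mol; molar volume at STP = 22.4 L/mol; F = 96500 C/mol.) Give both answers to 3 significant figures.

2.12 g Cu; 0.748 L Cl₂

Q = 0.210 × 30672 = 6441 C; n(e⁻) = 6441 / 96500 = 0.06675 mol
Cathode: Cu²⁺ + 2e⁻ → Cu → n(Cu) = 0.06675/2 = 0.03338 mol → 2.12 g
Anode: 2Cl⁻ → Cl₂ + 2e⁻ → n(Cl₂) = 0.06675/2 = 0.03338 mol → 0.748 L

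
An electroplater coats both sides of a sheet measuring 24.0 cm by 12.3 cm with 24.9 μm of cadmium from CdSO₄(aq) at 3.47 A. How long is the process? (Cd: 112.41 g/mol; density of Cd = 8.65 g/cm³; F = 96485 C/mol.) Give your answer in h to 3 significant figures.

Plated area = 2 × 24.0 × 12.3 = 590.4 cm²
Volume = 590.4 × 24.9×10⁻⁴ cm = 1.470 cm³
m(Cd) = 1.470 × 8.65 = 12.72 g
n(Cd) = 12.72 / 112.41 = 0.1132 mol; n(e⁻) = 2 × 0.1132 = 0.2264 mol
Q = 0.2264 × 96485 = 21840 C
t = 21840 / 3.47 = 6294 s = 1.75 h

1.75 h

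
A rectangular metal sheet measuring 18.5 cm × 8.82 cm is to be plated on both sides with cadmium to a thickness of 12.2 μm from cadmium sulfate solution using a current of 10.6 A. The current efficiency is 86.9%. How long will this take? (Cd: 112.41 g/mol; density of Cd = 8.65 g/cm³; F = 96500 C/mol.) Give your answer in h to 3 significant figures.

Plated area = 2 × 18.5 × 8.82 = 326.3 cm²
Volume = 326.3 × 12.2×10⁻⁴ cm = 0.3981 cm³
m(Cd) = 0.3981 × 8.65 = 3.444 g
n(Cd) = 3.444 / 112.41 = 0.03064 mol; n(e⁻) = 2 × 0.03064 = 0.06128 mol
Q = 0.06128 × 96500 / 0.869 = 6805 C
t = 6805 / 10.6 = 642.0 s = 0.178 h

0.178 h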